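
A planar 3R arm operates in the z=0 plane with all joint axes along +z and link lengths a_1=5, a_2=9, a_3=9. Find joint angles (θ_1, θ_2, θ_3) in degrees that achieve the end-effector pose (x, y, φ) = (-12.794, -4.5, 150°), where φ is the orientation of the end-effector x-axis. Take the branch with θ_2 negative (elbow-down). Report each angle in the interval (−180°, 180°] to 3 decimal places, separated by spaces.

wrist centre = target − a_3·(cos φ, sin φ) = (-4.9998, -9.0000)
cos θ_2 = (105.9977−5²−9²)/(2·5·9) = -0.0000; θ_2 = -90.0015° (elbow-down)
β = atan2(-9.0000,-4.9998) = -119.0535°; ψ = atan2(-9.0000,4.9998) = -60.9465°
θ_1 = β − ψ = -58.1070°
θ_3 = φ − θ_1 − θ_2 = -61.8916° (wrapped to (-180°,180°])

-58.107 -90.001 -61.892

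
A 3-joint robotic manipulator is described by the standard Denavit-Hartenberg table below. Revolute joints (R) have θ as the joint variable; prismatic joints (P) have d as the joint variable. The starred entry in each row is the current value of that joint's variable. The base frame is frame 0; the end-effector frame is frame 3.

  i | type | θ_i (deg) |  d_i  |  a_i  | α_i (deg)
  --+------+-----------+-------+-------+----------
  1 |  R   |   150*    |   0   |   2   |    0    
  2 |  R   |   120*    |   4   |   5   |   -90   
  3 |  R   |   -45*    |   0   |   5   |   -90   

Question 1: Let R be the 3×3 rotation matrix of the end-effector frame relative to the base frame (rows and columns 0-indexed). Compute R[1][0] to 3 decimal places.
-0.707

End-effector x-axis (col 0 of R) = (-0.0000,-0.7071,0.7071)
R[1][0] = -0.7071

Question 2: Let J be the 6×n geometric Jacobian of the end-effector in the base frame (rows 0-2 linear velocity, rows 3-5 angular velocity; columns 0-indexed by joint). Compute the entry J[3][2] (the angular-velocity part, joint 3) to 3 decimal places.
axis z_2 = (1.0000,-0.0000,0.0000); lever o_n−o_2 = (-0.0000,-3.5355,3.5355)
cross product → J_v[:, 2] = (-0.0000,-3.5355,-3.5355)
J_ω[:, 2] = z_2
entry J[3][2] = 1.0000

1.000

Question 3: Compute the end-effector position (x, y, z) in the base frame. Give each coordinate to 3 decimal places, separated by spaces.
-1.732 -7.536 7.536

after link 1: o_1 = (-1.7321, 1.0000, 0.0000)
after link 2: o_2 = (-1.7321, -4.0000, 4.0000)
after link 3: o_3 = (-1.7321, -7.5355, 7.5355)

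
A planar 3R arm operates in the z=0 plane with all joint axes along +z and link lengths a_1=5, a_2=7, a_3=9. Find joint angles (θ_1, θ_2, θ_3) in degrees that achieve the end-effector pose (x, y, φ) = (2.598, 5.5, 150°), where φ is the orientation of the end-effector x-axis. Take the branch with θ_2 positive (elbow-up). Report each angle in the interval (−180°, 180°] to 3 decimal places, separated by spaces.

-30.001 60.001 119.999

wrist centre = target − a_3·(cos φ, sin φ) = (10.3922, 1.0000)
cos θ_2 = (108.9984−5²−7²)/(2·5·7) = 0.5000; θ_2 = 60.0015° (elbow-up)
β = atan2(1.0000,10.3922) = 5.4964°; ψ = atan2(6.0623,8.4998) = 35.4973°
θ_1 = β − ψ = -30.0009°
θ_3 = φ − θ_1 − θ_2 = 119.9994° (wrapped to (-180°,180°])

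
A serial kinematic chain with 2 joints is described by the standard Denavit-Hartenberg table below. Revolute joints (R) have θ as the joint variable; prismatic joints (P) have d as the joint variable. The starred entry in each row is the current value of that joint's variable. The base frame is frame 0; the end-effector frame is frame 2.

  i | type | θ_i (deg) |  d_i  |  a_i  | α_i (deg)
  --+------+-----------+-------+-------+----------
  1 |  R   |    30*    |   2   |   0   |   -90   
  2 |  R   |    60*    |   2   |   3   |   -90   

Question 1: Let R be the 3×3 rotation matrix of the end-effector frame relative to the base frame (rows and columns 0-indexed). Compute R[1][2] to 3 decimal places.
End-effector z-axis (col 2 of R) = (-0.7500,-0.4330,-0.5000)
R[1][2] = -0.4330

-0.433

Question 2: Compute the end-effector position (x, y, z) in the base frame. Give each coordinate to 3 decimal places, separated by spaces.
after link 1: o_1 = (0.0000, 0.0000, 2.0000)
after link 2: o_2 = (0.2990, 2.4821, -0.5981)

0.299 2.482 -0.598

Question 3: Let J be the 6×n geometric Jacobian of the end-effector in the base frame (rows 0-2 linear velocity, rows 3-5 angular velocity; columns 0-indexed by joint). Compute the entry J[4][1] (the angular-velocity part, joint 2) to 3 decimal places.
0.866

axis z_1 = (-0.5000,0.8660,0.0000); lever o_n−o_1 = (0.2990,2.4821,-2.5981)
cross product → J_v[:, 1] = (-2.2500,-1.2990,-1.5000)
J_ω[:, 1] = z_1
entry J[4][1] = 0.8660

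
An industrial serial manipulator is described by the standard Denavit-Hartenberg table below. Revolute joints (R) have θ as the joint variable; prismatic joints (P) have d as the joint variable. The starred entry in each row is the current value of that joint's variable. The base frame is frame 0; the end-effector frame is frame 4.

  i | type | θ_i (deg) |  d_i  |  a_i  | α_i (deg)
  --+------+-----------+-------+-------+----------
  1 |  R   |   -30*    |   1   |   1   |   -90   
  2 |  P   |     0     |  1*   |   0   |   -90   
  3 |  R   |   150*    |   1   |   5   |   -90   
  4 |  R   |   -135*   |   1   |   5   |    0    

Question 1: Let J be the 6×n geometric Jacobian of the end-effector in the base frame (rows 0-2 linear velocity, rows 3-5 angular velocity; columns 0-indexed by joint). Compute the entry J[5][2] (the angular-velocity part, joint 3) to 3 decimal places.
axis z_2 = (0.0000,0.0000,-1.0000); lever o_n−o_2 = (-1.4645,1.0000,-4.5355)
cross product → J_v[:, 2] = (1.0000,1.4645,0.0000)
J_ω[:, 2] = z_2
entry J[5][2] = -1.0000

-1.000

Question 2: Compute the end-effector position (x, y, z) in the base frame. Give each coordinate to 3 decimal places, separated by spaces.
-0.098 1.366 -3.536

after link 1: o_1 = (0.8660, -0.5000, 1.0000)
after link 2: o_2 = (1.3660, 0.3660, 1.0000)
after link 3: o_3 = (-3.6340, 0.3660, -0.0000)
after link 4: o_4 = (-0.0984, 1.3660, -3.5355)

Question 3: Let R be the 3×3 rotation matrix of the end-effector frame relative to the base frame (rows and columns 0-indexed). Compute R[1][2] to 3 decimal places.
End-effector z-axis (col 2 of R) = (0.0000,1.0000,0.0000)
R[1][2] = 1.0000

1.000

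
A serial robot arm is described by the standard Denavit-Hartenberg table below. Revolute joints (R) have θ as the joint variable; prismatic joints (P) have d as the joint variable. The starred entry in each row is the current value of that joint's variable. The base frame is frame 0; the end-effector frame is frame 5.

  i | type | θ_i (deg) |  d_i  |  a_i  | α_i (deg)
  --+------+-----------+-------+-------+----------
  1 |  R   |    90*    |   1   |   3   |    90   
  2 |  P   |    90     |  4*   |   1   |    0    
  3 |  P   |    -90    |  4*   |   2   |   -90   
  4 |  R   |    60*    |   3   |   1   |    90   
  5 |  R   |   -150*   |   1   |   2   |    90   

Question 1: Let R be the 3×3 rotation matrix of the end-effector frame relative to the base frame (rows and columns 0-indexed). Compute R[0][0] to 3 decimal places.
0.750

End-effector x-axis (col 0 of R) = (0.7500,-0.4330,-0.5000)
R[0][0] = 0.7500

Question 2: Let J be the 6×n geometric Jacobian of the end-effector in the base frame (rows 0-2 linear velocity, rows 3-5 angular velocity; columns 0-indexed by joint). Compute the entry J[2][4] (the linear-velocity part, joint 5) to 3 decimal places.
-1.732

axis z_4 = (0.5000,0.8660,0.0000); lever o_n−o_4 = (2.0000,0.0000,-1.0000)
cross product → J_v[:, 4] = (-0.8660,0.5000,-1.7321)
J_ω[:, 4] = z_4
entry J[2][4] = -1.7321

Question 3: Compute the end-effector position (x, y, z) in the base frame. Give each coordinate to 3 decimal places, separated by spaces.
after link 1: o_1 = (0.0000, 3.0000, 1.0000)
after link 2: o_2 = (4.0000, 3.0000, 2.0000)
after link 3: o_3 = (8.0000, 5.0000, 2.0000)
after link 4: o_4 = (7.1340, 5.5000, 5.0000)
after link 5: o_5 = (9.1340, 5.5000, 4.0000)

9.134 5.500 4.000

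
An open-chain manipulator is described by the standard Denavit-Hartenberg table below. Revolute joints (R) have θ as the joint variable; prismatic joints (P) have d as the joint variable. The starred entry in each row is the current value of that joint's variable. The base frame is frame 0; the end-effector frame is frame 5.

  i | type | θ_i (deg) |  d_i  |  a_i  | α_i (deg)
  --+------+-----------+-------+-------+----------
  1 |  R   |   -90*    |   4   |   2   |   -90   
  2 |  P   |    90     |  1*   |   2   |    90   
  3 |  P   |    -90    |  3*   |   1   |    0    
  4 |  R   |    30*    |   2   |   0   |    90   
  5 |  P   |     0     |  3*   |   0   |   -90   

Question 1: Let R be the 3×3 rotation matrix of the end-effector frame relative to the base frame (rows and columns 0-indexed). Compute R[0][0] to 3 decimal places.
End-effector x-axis (col 0 of R) = (-0.8660,-0.0000,-0.5000)
R[0][0] = -0.8660

-0.866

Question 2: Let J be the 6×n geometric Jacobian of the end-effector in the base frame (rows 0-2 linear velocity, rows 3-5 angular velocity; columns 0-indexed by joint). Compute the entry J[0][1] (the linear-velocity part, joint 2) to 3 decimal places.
prismatic axis z_1 = (1.0000,0.0000,0.0000)
J_v[:, 1] = z_1; J_ω[:, 1] = (0,0,0)
entry J[0][1] = 1.0000

1.000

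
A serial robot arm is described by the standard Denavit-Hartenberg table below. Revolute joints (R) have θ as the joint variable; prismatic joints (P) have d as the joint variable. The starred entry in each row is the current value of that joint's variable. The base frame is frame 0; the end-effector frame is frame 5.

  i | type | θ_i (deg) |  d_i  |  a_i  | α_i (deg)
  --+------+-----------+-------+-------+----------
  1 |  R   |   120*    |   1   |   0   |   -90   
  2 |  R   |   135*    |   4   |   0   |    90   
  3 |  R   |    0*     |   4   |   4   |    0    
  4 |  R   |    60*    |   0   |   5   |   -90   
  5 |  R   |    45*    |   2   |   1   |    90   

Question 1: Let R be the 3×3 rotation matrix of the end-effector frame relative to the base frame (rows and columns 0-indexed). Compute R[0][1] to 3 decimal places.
End-effector y-axis (col 1 of R) = (-0.7392,0.2803,0.6124)
R[0][1] = -0.7392

-0.739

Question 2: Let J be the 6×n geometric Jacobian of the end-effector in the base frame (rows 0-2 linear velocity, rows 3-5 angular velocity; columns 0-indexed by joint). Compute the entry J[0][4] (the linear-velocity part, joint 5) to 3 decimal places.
axis z_4 = (-0.7392,0.2803,0.6124); lever o_n−o_4 = (-1.6337,-0.3950,1.4747)
cross product → J_v[:, 4] = (0.6553,0.0897,0.7500)
J_ω[:, 4] = z_4
entry J[0][4] = 0.6553

0.655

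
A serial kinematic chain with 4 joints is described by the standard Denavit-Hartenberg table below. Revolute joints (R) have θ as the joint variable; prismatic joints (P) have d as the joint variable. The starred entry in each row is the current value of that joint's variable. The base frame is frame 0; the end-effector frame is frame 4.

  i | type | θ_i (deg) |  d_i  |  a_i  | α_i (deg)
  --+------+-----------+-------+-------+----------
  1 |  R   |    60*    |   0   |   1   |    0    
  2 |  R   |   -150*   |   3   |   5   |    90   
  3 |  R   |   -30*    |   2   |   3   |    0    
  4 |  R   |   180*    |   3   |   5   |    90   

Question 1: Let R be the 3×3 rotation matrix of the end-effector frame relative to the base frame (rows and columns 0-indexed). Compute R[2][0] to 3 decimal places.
End-effector x-axis (col 0 of R) = (0.0000,0.8660,0.5000)
R[2][0] = 0.5000

0.500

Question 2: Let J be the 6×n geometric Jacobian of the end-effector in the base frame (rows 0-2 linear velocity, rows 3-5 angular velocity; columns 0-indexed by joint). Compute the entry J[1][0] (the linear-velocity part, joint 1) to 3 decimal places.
-4.500

axis z_0 = ẑ; lever o_n−o_0 = (-4.5000,-2.4019,4.0000)
cross product → J_v[:, 0] = (2.4019,-4.5000,0.0000)
J_ω[:, 0] = z_0
entry J[1][0] = -4.5000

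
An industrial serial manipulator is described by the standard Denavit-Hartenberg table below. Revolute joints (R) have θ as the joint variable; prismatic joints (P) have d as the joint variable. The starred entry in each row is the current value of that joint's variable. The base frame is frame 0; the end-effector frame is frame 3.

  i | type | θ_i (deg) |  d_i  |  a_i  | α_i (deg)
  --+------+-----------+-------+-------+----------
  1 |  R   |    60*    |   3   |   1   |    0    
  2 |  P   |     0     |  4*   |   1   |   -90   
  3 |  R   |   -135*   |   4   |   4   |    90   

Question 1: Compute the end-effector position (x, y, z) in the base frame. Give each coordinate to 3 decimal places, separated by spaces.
after link 1: o_1 = (0.5000, 0.8660, 3.0000)
after link 2: o_2 = (1.0000, 1.7321, 7.0000)
after link 3: o_3 = (-3.8783, 1.2826, 9.8284)

-3.878 1.283 9.828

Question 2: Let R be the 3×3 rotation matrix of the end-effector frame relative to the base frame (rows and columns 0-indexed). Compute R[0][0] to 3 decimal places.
End-effector x-axis (col 0 of R) = (-0.3536,-0.6124,0.7071)
R[0][0] = -0.3536

-0.354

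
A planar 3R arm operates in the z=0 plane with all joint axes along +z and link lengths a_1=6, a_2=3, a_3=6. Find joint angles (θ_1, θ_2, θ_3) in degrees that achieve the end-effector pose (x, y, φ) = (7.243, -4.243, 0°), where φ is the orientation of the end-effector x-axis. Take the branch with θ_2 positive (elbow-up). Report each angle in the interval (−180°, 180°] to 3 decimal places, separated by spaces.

-102.349 134.991 -32.642

wrist centre = target − a_3·(cos φ, sin φ) = (1.2430, -4.2430)
cos θ_2 = (19.5481−6²−3²)/(2·6·3) = -0.7070; θ_2 = 134.9911° (elbow-up)
β = atan2(-4.2430,1.2430) = -73.6719°; ψ = atan2(2.1216,3.8790) = 28.6767°
θ_1 = β − ψ = -102.3486°
θ_3 = φ − θ_1 − θ_2 = -32.6425° (wrapped to (-180°,180°])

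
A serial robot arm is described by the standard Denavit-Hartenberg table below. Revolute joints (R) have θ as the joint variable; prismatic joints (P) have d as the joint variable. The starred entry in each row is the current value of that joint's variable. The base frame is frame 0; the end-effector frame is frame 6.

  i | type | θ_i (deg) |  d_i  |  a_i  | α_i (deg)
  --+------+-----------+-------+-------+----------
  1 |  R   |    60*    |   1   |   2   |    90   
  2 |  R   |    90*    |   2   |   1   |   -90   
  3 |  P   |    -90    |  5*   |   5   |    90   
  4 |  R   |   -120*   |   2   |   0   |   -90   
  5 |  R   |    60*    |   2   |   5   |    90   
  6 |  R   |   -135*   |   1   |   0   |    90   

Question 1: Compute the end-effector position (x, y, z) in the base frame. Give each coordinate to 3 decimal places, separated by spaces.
6.562 -2.732 3.830

after link 1: o_1 = (1.0000, 1.7321, 1.0000)
after link 2: o_2 = (2.7321, 0.7321, 2.0000)
after link 3: o_3 = (4.5622, -6.0981, 2.0000)
after link 4: o_4 = (4.5622, -6.0981, 0.0000)
after link 5: o_5 = (6.5622, -3.5981, 4.3301)
after link 6: o_6 = (6.5622, -2.7321, 3.8301)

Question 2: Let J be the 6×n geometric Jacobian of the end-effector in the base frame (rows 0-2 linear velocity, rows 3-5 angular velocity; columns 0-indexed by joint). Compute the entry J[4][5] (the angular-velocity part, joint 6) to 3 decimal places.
axis z_5 = (0.0000,0.8660,-0.5000); lever o_n−o_5 = (0.0000,0.8660,-0.5000)
cross product → J_v[:, 5] = (0.0000,0.0000,0.0000)
J_ω[:, 5] = z_5
entry J[4][5] = 0.8660

0.866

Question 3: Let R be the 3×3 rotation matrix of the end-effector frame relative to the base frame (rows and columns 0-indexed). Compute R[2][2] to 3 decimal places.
End-effector z-axis (col 2 of R) = (0.7071,-0.3536,-0.6124)
R[2][2] = -0.6124

-0.612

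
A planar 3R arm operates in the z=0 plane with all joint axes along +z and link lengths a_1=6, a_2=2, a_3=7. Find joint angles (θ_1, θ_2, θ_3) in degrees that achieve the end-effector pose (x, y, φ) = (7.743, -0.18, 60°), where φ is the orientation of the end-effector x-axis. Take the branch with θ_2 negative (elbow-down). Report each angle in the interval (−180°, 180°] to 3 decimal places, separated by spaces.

-44.994 -45.009 150.003

wrist centre = target − a_3·(cos φ, sin φ) = (4.2430, -6.2422)
cos θ_2 = (56.9678−6²−2²)/(2·6·2) = 0.7070; θ_2 = -45.0092° (elbow-down)
β = atan2(-6.2422,4.2430) = -55.7948°; ψ = atan2(-1.4144,7.4140) = -10.8011°
θ_1 = β − ψ = -44.9937°
θ_3 = φ − θ_1 − θ_2 = 150.0030° (wrapped to (-180°,180°])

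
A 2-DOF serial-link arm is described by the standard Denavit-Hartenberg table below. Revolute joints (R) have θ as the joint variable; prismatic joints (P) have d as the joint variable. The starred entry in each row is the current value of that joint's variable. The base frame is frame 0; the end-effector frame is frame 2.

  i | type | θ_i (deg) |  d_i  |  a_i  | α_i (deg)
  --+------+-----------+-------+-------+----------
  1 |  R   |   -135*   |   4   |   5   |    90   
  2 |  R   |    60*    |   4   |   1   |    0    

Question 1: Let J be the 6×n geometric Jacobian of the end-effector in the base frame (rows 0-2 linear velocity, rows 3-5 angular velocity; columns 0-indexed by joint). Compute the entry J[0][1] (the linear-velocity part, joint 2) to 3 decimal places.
0.612

axis z_1 = (-0.7071,0.7071,0.0000); lever o_n−o_1 = (-3.1820,2.4749,0.8660)
cross product → J_v[:, 1] = (0.6124,0.6124,0.5000)
J_ω[:, 1] = z_1
entry J[0][1] = 0.6124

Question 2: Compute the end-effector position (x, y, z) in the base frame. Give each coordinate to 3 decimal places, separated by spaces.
-6.718 -1.061 4.866

after link 1: o_1 = (-3.5355, -3.5355, 4.0000)
after link 2: o_2 = (-6.7175, -1.0607, 4.8660)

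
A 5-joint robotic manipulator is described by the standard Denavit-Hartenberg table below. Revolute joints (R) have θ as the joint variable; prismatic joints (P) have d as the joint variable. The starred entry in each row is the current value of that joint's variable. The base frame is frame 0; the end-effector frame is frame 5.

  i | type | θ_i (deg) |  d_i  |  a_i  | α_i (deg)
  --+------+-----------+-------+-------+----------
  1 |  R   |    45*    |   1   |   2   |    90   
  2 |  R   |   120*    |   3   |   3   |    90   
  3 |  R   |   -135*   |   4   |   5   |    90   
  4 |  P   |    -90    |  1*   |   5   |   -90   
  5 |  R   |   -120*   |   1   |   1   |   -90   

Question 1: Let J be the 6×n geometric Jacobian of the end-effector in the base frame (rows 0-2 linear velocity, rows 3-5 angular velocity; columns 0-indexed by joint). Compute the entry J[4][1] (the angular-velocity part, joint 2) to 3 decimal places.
axis z_1 = (0.7071,-0.7071,0.0000); lever o_n−o_1 = (0.6540,0.5453,-2.4689)
cross product → J_v[:, 1] = (1.7457,1.7457,0.8480)
J_ω[:, 1] = z_1
entry J[4][1] = -0.7071

-0.707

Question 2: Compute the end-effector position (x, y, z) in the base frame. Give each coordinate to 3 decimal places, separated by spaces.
2.068 1.960 -1.469

after link 1: o_1 = (1.4142, 1.4142, 1.0000)
after link 2: o_2 = (2.4749, -1.7678, 3.5981)
after link 3: o_3 = (3.6744, 4.4317, 2.5362)
after link 4: o_4 = (1.3625, 1.1199, -0.5762)
after link 5: o_5 = (2.0682, 1.9595, -1.4689)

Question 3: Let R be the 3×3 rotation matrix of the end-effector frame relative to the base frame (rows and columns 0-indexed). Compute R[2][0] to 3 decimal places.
-0.280

End-effector x-axis (col 0 of R) = (0.9557,0.0897,-0.2803)
R[2][0] = -0.2803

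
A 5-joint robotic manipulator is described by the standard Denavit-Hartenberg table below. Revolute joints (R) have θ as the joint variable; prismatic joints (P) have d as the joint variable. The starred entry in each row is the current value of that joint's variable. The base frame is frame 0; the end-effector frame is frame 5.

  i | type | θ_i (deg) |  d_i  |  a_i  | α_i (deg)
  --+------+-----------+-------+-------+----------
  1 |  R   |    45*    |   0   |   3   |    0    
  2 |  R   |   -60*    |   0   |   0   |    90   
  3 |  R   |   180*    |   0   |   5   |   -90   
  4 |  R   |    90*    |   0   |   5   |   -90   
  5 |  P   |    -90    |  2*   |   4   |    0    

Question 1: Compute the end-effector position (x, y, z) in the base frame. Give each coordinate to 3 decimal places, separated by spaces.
0.518 7.727 -4.000

after link 1: o_1 = (2.1213, 2.1213, 0.0000)
after link 2: o_2 = (2.1213, 2.1213, 0.0000)
after link 3: o_3 = (-2.7083, 3.4154, 0.0000)
after link 4: o_4 = (-1.4142, 8.2450, 0.0000)
after link 5: o_5 = (0.5176, 7.7274, -4.0000)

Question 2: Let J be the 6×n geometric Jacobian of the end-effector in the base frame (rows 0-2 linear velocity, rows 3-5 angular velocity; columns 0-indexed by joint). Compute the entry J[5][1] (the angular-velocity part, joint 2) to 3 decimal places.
axis z_1 = (0.0000,0.0000,1.0000); lever o_n−o_1 = (-1.6037,5.6061,-4.0000)
cross product → J_v[:, 1] = (-5.6061,-1.6037,0.0000)
J_ω[:, 1] = z_1
entry J[5][1] = 1.0000

1.000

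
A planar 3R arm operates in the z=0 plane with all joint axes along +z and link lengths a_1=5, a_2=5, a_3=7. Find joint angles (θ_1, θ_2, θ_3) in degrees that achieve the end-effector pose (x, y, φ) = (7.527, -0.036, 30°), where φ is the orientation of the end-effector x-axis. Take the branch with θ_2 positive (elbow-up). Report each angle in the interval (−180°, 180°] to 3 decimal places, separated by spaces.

-134.994 134.993 30.001

wrist centre = target − a_3·(cos φ, sin φ) = (1.4648, -3.5360)
cos θ_2 = (14.6490−5²−5²)/(2·5·5) = -0.7070; θ_2 = 134.9930° (elbow-up)
β = atan2(-3.5360,1.4648) = -67.4977°; ψ = atan2(3.5360,1.4649) = 67.4965°
θ_1 = β − ψ = -134.9942°
θ_3 = φ − θ_1 − θ_2 = 30.0013° (wrapped to (-180°,180°])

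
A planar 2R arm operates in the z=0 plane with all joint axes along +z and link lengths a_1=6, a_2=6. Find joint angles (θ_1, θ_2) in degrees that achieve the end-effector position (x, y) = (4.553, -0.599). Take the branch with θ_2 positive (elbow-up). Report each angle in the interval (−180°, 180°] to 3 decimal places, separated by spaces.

cos θ_2 = (21.0886−6²−6²)/(2·6·6) = -0.7071; θ_2 = 134.9997° (elbow-up)
β = atan2(-0.5990,4.5530) = -7.4949°; ψ = atan2(4.2427,1.7574) = 67.4998°
θ_1 = β − ψ = -74.9947°

-74.995 135.000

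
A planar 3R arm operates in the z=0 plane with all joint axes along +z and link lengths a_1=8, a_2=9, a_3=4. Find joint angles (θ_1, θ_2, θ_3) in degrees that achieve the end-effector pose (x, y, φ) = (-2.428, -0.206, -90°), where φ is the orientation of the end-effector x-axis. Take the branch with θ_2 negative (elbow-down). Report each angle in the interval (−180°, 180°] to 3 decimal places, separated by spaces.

-149.999 -150.002 -149.999

wrist centre = target − a_3·(cos φ, sin φ) = (-2.4280, 3.7940)
cos θ_2 = (20.2896−8²−9²)/(2·8·9) = -0.8660; θ_2 = -150.0022° (elbow-down)
β = atan2(3.7940,-2.4280) = 122.6175°; ψ = atan2(-4.4997,0.2056) = -87.3839°
θ_1 = β − ψ = 210.0014°
θ_3 = φ − θ_1 − θ_2 = -149.9992° (wrapped to (-180°,180°])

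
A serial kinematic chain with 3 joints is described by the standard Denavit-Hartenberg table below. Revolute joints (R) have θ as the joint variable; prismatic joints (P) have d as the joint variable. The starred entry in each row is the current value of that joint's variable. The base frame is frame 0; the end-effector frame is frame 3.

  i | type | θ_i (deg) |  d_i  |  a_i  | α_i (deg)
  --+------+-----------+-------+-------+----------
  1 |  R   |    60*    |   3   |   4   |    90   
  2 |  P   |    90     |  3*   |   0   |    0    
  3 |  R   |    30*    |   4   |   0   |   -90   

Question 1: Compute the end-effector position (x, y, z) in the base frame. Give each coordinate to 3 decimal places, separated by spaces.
after link 1: o_1 = (2.0000, 3.4641, 3.0000)
after link 2: o_2 = (4.5981, 1.9641, 3.0000)
after link 3: o_3 = (8.0622, -0.0359, 3.0000)

8.062 -0.036 3.000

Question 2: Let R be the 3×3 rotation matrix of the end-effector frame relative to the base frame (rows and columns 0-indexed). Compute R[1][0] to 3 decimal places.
End-effector x-axis (col 0 of R) = (-0.2500,-0.4330,0.8660)
R[1][0] = -0.4330

-0.433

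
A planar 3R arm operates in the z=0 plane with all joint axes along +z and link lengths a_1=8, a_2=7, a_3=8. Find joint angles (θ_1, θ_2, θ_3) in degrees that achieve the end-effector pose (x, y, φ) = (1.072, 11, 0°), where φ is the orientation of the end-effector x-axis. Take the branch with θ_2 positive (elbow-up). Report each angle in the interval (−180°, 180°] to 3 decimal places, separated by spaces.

94.407 60.002 -154.409

wrist centre = target − a_3·(cos φ, sin φ) = (-6.9280, 11.0000)
cos θ_2 = (168.9972−8²−7²)/(2·8·7) = 0.5000; θ_2 = 60.0017° (elbow-up)
β = atan2(11.0000,-6.9280) = 122.2035°; ψ = atan2(6.0623,11.4998) = 27.7965°
θ_1 = β − ψ = 94.4069°
θ_3 = φ − θ_1 − θ_2 = -154.4086° (wrapped to (-180°,180°])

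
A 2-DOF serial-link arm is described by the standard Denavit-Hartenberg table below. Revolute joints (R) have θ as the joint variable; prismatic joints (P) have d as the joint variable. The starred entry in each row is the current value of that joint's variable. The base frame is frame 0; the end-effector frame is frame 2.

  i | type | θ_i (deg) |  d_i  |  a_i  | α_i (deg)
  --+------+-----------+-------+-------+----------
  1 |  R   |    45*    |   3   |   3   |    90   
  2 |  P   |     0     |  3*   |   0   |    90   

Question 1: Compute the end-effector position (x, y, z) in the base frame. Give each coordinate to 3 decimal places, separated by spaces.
4.243 -0.000 3.000

after link 1: o_1 = (2.1213, 2.1213, 3.0000)
after link 2: o_2 = (4.2426, -0.0000, 3.0000)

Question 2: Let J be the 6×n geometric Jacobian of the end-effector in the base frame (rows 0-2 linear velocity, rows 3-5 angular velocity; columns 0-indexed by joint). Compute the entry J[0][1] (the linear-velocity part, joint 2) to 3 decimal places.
0.707

prismatic axis z_1 = (0.7071,-0.7071,0.0000)
J_v[:, 1] = z_1; J_ω[:, 1] = (0,0,0)
entry J[0][1] = 0.7071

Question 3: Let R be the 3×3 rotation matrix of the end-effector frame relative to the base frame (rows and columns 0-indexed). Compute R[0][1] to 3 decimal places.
0.707

End-effector y-axis (col 1 of R) = (0.7071,-0.7071,0.0000)
R[0][1] = 0.7071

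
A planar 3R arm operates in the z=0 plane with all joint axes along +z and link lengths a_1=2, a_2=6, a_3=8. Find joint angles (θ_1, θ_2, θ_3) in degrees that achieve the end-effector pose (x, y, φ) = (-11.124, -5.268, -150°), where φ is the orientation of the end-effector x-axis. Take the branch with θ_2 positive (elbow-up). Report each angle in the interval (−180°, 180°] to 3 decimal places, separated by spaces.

wrist centre = target − a_3·(cos φ, sin φ) = (-4.1958, -1.2680)
cos θ_2 = (19.2125−2²−6²)/(2·2·6) = -0.8661; θ_2 = 150.0136° (elbow-up)
β = atan2(-1.2680,-4.1958) = -163.1848°; ψ = atan2(2.9988,-3.1969) = 136.8314°
θ_1 = β − ψ = -300.0162°
θ_3 = φ − θ_1 − θ_2 = 0.0026° (wrapped to (-180°,180°])

59.984 150.014 0.003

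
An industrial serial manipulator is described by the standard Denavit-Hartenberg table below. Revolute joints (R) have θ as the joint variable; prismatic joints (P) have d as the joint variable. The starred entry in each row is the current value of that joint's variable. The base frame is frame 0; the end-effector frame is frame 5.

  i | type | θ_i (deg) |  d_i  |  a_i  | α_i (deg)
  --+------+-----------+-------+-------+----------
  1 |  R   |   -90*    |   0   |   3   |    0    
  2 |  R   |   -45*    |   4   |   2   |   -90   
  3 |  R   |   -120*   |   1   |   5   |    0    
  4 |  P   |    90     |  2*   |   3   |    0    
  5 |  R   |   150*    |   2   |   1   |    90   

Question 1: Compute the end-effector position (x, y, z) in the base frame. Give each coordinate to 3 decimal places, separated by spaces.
after link 1: o_1 = (0.0000, -3.0000, 0.0000)
after link 2: o_2 = (-1.4142, -4.4142, 4.0000)
after link 3: o_3 = (1.0607, -3.3536, 8.3301)
after link 4: o_4 = (0.6378, -6.6049, 9.8301)
after link 5: o_5 = (2.4055, -7.6655, 8.9641)

2.406 -7.666 8.964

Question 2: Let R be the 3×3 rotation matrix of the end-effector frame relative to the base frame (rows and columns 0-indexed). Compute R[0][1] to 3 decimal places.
0.707

End-effector y-axis (col 1 of R) = (0.7071,-0.7071,0.0000)
R[0][1] = 0.7071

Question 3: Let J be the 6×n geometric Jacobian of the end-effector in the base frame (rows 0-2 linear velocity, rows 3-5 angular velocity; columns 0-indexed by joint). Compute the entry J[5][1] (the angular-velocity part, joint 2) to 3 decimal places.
axis z_1 = (0.0000,0.0000,1.0000); lever o_n−o_1 = (2.4055,-4.6655,8.9641)
cross product → J_v[:, 1] = (4.6655,2.4055,-0.0000)
J_ω[:, 1] = z_1
entry J[5][1] = 1.0000

1.000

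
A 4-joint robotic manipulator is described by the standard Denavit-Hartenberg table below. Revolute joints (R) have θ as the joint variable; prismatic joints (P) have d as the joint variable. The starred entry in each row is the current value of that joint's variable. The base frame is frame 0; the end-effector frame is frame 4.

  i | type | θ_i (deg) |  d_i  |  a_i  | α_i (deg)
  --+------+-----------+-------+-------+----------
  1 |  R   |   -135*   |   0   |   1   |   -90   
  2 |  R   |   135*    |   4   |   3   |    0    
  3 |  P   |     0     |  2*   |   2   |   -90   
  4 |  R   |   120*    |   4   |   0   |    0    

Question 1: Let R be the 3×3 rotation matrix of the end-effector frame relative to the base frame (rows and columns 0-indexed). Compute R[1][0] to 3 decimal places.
End-effector x-axis (col 0 of R) = (-0.8624,0.3624,0.3536)
R[1][0] = 0.3624

0.362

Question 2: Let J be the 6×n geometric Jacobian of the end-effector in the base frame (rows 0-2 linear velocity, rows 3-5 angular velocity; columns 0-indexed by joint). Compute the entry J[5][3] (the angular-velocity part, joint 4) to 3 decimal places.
axis z_3 = (0.5000,0.5000,0.7071); lever o_n−o_3 = (2.0000,2.0000,2.8284)
cross product → J_v[:, 3] = (0.0000,0.0000,0.0000)
J_ω[:, 3] = z_3
entry J[5][3] = 0.7071

0.707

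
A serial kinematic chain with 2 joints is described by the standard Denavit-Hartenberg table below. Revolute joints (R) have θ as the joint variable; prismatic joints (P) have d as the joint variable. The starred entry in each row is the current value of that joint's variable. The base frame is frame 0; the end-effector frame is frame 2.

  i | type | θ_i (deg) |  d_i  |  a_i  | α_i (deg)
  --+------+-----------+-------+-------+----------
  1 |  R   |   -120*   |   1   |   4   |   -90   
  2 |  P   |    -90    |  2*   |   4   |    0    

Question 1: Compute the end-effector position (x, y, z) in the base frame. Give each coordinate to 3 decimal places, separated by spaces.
-0.268 -4.464 5.000

after link 1: o_1 = (-2.0000, -3.4641, 1.0000)
after link 2: o_2 = (-0.2679, -4.4641, 5.0000)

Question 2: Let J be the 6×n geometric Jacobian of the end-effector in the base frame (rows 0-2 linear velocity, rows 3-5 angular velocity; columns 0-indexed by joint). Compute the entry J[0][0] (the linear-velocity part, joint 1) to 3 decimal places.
4.464

axis z_0 = ẑ; lever o_n−o_0 = (-0.2679,-4.4641,5.0000)
cross product → J_v[:, 0] = (4.4641,-0.2679,0.0000)
J_ω[:, 0] = z_0
entry J[0][0] = 4.4641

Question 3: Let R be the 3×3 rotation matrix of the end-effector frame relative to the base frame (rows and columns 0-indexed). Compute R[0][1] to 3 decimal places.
End-effector y-axis (col 1 of R) = (-0.5000,-0.8660,-0.0000)
R[0][1] = -0.5000

-0.500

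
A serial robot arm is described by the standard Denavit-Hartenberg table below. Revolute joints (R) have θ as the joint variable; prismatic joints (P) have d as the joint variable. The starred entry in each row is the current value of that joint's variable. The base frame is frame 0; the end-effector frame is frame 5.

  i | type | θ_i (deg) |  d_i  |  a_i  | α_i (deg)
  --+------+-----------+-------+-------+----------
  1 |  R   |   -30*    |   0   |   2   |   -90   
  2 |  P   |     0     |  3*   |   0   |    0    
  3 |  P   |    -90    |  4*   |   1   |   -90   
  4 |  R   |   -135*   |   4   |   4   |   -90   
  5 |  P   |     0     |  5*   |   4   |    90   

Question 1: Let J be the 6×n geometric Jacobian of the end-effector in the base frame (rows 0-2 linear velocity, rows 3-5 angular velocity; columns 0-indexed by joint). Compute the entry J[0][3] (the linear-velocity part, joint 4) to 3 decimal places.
1.061

axis z_3 = (0.8660,-0.5000,-0.0000); lever o_n−o_3 = (8.0603,5.9608,-2.1213)
cross product → J_v[:, 3] = (1.0607,1.8371,9.1924)
J_ω[:, 3] = z_3
entry J[0][3] = 1.0607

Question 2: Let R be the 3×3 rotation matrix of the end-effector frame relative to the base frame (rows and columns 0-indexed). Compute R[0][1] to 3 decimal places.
0.354

End-effector y-axis (col 1 of R) = (0.3536,0.6124,0.7071)
R[0][1] = 0.3536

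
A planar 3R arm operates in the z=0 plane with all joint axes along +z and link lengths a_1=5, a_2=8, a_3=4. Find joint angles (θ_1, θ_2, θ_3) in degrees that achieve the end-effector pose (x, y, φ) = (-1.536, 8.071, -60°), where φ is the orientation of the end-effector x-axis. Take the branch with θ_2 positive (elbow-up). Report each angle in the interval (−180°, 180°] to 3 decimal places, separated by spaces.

wrist centre = target − a_3·(cos φ, sin φ) = (-3.5360, 11.5351)
cos θ_2 = (145.5619−5²−8²)/(2·5·8) = 0.7070; θ_2 = 45.0068° (elbow-up)
β = atan2(11.5351,-3.5360) = 107.0425°; ψ = atan2(5.6575,10.6562) = 27.9645°
θ_1 = β − ψ = 79.0781°
θ_3 = φ − θ_1 − θ_2 = 175.9152° (wrapped to (-180°,180°])

79.078 45.007 175.915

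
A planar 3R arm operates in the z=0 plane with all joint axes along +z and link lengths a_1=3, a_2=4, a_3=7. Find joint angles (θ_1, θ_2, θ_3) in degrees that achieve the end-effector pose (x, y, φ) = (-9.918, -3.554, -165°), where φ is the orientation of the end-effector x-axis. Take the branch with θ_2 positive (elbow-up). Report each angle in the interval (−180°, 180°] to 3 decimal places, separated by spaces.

134.997 120.002 -60.000

wrist centre = target − a_3·(cos φ, sin φ) = (-3.1565, -1.7423)
cos θ_2 = (12.9991−3²−4²)/(2·3·4) = -0.5000; θ_2 = 120.0025° (elbow-up)
β = atan2(-1.7423,-3.1565) = -151.1031°; ψ = atan2(3.4640,0.9999) = 73.8998°
θ_1 = β − ψ = -225.0029°
θ_3 = φ − θ_1 − θ_2 = -59.9995° (wrapped to (-180°,180°])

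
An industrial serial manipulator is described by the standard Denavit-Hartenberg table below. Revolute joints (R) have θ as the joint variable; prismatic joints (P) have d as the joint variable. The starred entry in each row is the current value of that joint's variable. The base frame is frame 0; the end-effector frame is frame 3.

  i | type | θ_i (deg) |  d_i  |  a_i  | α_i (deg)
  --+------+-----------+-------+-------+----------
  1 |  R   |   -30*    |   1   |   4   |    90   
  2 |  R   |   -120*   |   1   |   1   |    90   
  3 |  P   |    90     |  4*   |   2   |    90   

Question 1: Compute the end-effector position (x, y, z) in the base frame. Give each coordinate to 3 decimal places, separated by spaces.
after link 1: o_1 = (3.4641, -2.0000, 1.0000)
after link 2: o_2 = (2.5311, -2.6160, 0.1340)
after link 3: o_3 = (-1.4689, -2.6160, 2.1340)

-1.469 -2.616 2.134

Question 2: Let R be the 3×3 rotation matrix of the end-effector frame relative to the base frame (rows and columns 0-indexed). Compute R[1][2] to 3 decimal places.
End-effector z-axis (col 2 of R) = (-0.4330,0.2500,-0.8660)
R[1][2] = 0.2500

0.250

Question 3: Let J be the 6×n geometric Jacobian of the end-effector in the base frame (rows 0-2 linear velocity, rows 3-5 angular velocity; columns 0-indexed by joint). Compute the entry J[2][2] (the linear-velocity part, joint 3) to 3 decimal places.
0.500

prismatic axis z_2 = (-0.7500,0.4330,0.5000)
J_v[:, 2] = z_2; J_ω[:, 2] = (0,0,0)
entry J[2][2] = 0.5000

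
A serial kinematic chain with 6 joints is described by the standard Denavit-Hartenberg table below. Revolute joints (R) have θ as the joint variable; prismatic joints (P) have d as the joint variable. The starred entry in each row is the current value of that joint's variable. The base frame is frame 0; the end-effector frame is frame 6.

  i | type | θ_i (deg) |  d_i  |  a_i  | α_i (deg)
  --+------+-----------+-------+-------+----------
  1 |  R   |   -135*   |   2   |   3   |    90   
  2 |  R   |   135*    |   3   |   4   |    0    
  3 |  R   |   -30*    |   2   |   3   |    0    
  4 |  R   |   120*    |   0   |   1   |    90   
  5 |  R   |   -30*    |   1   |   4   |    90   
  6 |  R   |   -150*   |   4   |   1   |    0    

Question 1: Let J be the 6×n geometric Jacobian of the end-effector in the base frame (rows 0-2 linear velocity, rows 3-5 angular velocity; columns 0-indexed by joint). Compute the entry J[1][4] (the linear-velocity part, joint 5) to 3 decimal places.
axis z_4 = (0.5000,0.5000,0.7071); lever o_n−o_4 = (4.1646,-2.9505,-0.1514)
cross product → J_v[:, 4] = (2.0106,3.0205,-3.5575)
J_ω[:, 4] = z_4
entry J[1][4] = 3.0205

3.020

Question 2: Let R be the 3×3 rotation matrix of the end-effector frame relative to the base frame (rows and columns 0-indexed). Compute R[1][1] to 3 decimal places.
-0.393

End-effector y-axis (col 1 of R) = (-0.0397,-0.3933,-0.9186)
R[1][1] = -0.3933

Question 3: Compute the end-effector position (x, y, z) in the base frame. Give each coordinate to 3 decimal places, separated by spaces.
after link 1: o_1 = (-2.1213, -2.1213, 2.0000)
after link 2: o_2 = (-2.2426, 2.0000, 4.8284)
after link 3: o_3 = (-3.1078, 3.9633, 7.7262)
after link 4: o_4 = (-2.6078, 4.4633, 7.0191)
after link 5: o_5 = (1.0384, 5.2811, 5.2767)
after link 6: o_6 = (1.5568, 1.5128, 6.8677)

1.557 1.513 6.868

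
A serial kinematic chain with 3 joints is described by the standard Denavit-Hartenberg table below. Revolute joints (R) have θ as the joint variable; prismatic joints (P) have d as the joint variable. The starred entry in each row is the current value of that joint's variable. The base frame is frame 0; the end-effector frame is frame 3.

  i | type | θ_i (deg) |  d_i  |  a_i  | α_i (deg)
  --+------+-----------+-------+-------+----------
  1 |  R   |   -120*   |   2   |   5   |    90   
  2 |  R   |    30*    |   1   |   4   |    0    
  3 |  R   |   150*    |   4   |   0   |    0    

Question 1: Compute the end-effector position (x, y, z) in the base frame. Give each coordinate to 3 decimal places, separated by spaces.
after link 1: o_1 = (-2.5000, -4.3301, 2.0000)
after link 2: o_2 = (-5.0981, -6.8301, 4.0000)
after link 3: o_3 = (-8.5622, -4.8301, 4.0000)

-8.562 -4.830 4.000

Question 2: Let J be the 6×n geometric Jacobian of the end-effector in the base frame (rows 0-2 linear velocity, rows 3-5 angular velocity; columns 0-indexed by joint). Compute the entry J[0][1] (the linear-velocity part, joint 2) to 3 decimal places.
1.000

axis z_1 = (-0.8660,0.5000,0.0000); lever o_n−o_1 = (-6.0622,-0.5000,2.0000)
cross product → J_v[:, 1] = (1.0000,1.7321,3.4641)
J_ω[:, 1] = z_1
entry J[0][1] = 1.0000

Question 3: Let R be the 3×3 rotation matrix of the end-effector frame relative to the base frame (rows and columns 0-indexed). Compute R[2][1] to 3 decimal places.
-1.000

End-effector y-axis (col 1 of R) = (-0.0000,0.0000,-1.0000)
R[2][1] = -1.0000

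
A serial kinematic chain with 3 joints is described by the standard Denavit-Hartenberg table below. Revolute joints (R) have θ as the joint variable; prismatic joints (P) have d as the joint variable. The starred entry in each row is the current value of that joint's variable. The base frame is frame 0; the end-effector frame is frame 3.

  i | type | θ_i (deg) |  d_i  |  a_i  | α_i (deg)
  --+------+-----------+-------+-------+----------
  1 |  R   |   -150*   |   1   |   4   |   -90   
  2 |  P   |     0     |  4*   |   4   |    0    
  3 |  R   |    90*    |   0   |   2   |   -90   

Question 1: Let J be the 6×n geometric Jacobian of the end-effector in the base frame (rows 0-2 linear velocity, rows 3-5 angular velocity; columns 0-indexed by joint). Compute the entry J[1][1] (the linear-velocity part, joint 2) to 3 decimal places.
-0.866

prismatic axis z_1 = (0.5000,-0.8660,0.0000)
J_v[:, 1] = z_1; J_ω[:, 1] = (0,0,0)
entry J[1][1] = -0.8660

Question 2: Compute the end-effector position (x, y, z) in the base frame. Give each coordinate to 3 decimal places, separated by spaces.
-4.928 -7.464 -1.000

after link 1: o_1 = (-3.4641, -2.0000, 1.0000)
after link 2: o_2 = (-4.9282, -7.4641, 1.0000)
after link 3: o_3 = (-4.9282, -7.4641, -1.0000)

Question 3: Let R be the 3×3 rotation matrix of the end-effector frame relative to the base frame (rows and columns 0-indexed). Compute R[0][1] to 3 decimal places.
End-effector y-axis (col 1 of R) = (-0.5000,0.8660,-0.0000)
R[0][1] = -0.5000

-0.500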